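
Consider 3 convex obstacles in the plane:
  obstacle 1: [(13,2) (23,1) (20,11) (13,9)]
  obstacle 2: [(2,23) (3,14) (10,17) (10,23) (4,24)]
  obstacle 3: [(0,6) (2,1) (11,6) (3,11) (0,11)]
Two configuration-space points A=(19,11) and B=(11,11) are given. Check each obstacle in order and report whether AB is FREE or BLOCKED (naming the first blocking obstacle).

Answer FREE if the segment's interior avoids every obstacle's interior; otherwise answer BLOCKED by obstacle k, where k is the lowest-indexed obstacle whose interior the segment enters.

FREE

Obstacle 1 [(13,2) (23,1) (20,11) (13,9)]:
  edge (13,2)–(23,1): clear
  edge (23,1)–(20,11): clear
  edge (20,11)–(13,9): clear
  edge (13,9)–(13,2): clear
  midpoint (15,11) outside
  → clear
Obstacle 2 [(2,23) (3,14) (10,17) (10,23) (4,24)]:
  edge (2,23)–(3,14): clear
  edge (3,14)–(10,17): clear
  edge (10,17)–(10,23): clear
  edge (10,23)–(4,24): clear
  edge (4,24)–(2,23): clear
  midpoint (15,11) outside
  → clear
Obstacle 3 [(0,6) (2,1) (11,6) (3,11) (0,11)]:
  edge (0,6)–(2,1): clear
  edge (2,1)–(11,6): clear
  edge (11,6)–(3,11): clear
  edge (3,11)–(0,11): clear
  edge (0,11)–(0,6): clear
  midpoint (15,11) outside
  → clear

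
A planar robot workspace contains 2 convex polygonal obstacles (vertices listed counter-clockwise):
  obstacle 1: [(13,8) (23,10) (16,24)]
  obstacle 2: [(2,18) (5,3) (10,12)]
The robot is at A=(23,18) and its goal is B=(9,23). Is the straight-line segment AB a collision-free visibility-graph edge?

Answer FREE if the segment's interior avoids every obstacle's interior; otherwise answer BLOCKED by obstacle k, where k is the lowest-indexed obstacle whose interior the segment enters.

BLOCKED by obstacle 1

Obstacle 1 [(13,8) (23,10) (16,24)]:
  edge (13,8)–(23,10): clear
  edge (23,10)–(16,24): crosses AB
  edge (16,24)–(13,8): crosses AB
  → BLOCKED
Obstacle 2 [(2,18) (5,3) (10,12)]:
  edge (2,18)–(5,3): clear
  edge (5,3)–(10,12): clear
  edge (10,12)–(2,18): clear
  midpoint (16,41/2) outside
  → clear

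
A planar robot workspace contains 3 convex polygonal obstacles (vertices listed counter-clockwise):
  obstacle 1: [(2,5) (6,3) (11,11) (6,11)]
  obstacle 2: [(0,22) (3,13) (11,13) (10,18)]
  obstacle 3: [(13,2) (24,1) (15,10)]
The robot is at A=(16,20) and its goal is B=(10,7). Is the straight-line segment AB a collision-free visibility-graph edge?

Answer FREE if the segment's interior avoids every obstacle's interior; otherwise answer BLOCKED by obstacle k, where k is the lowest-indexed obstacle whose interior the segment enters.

Obstacle 1 [(2,5) (6,3) (11,11) (6,11)]:
  edge (2,5)–(6,3): clear
  edge (6,3)–(11,11): clear
  edge (11,11)–(6,11): clear
  edge (6,11)–(2,5): clear
  midpoint (13,27/2) outside
  → clear
Obstacle 2 [(0,22) (3,13) (11,13) (10,18)]:
  edge (0,22)–(3,13): clear
  edge (3,13)–(11,13): clear
  edge (11,13)–(10,18): clear
  edge (10,18)–(0,22): clear
  midpoint (13,27/2) outside
  → clear
Obstacle 3 [(13,2) (24,1) (15,10)]:
  edge (13,2)–(24,1): clear
  edge (24,1)–(15,10): clear
  edge (15,10)–(13,2): clear
  midpoint (13,27/2) outside
  → clear

FREE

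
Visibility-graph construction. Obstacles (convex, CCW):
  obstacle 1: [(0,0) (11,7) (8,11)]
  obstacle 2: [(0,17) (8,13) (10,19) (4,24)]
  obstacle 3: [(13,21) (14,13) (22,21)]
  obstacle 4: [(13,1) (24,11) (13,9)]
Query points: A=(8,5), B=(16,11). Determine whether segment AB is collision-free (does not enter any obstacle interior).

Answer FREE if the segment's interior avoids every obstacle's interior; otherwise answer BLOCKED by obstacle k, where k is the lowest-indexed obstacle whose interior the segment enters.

Obstacle 1 [(0,0) (11,7) (8,11)]:
  edge (0,0)–(11,7): crosses AB
  edge (11,7)–(8,11): crosses AB
  edge (8,11)–(0,0): clear
  → BLOCKED
Obstacle 2 [(0,17) (8,13) (10,19) (4,24)]:
  edge (0,17)–(8,13): clear
  edge (8,13)–(10,19): clear
  edge (10,19)–(4,24): clear
  edge (4,24)–(0,17): clear
  midpoint (12,8) outside
  → clear
Obstacle 3 [(13,21) (14,13) (22,21)]:
  edge (13,21)–(14,13): clear
  edge (14,13)–(22,21): clear
  edge (22,21)–(13,21): clear
  midpoint (12,8) outside
  → clear
Obstacle 4 [(13,1) (24,11) (13,9)]:
  edge (13,1)–(24,11): clear
  edge (24,11)–(13,9): crosses AB
  edge (13,9)–(13,1): crosses AB
  → BLOCKED

BLOCKED by obstacle 1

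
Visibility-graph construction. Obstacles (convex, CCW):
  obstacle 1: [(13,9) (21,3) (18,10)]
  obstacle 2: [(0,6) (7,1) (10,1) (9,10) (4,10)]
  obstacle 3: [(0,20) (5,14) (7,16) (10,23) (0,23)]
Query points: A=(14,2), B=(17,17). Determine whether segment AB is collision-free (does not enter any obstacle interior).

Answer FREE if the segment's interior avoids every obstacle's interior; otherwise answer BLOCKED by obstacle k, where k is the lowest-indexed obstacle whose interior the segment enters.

Obstacle 1 [(13,9) (21,3) (18,10)]:
  edge (13,9)–(21,3): crosses AB
  edge (21,3)–(18,10): clear
  edge (18,10)–(13,9): crosses AB
  → BLOCKED
Obstacle 2 [(0,6) (7,1) (10,1) (9,10) (4,10)]:
  edge (0,6)–(7,1): clear
  edge (7,1)–(10,1): clear
  edge (10,1)–(9,10): clear
  edge (9,10)–(4,10): clear
  edge (4,10)–(0,6): clear
  midpoint (31/2,19/2) outside
  → clear
Obstacle 3 [(0,20) (5,14) (7,16) (10,23) (0,23)]:
  edge (0,20)–(5,14): clear
  edge (5,14)–(7,16): clear
  edge (7,16)–(10,23): clear
  edge (10,23)–(0,23): clear
  edge (0,23)–(0,20): clear
  midpoint (31/2,19/2) outside
  → clear

BLOCKED by obstacle 1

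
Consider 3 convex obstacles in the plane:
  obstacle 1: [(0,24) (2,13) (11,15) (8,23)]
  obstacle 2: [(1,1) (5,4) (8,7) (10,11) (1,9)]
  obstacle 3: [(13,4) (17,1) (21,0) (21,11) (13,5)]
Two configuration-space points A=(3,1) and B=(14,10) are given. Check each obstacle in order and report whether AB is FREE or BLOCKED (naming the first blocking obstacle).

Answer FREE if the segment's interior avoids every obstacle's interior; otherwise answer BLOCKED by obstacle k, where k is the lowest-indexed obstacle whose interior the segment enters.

FREE

Obstacle 1 [(0,24) (2,13) (11,15) (8,23)]:
  edge (0,24)–(2,13): clear
  edge (2,13)–(11,15): clear
  edge (11,15)–(8,23): clear
  edge (8,23)–(0,24): clear
  midpoint (17/2,11/2) outside
  → clear
Obstacle 2 [(1,1) (5,4) (8,7) (10,11) (1,9)]:
  edge (1,1)–(5,4): clear
  edge (5,4)–(8,7): clear
  edge (8,7)–(10,11): clear
  edge (10,11)–(1,9): clear
  edge (1,9)–(1,1): clear
  midpoint (17/2,11/2) outside
  → clear
Obstacle 3 [(13,4) (17,1) (21,0) (21,11) (13,5)]:
  edge (13,4)–(17,1): clear
  edge (17,1)–(21,0): clear
  edge (21,0)–(21,11): clear
  edge (21,11)–(13,5): clear
  edge (13,5)–(13,4): clear
  midpoint (17/2,11/2) outside
  → clear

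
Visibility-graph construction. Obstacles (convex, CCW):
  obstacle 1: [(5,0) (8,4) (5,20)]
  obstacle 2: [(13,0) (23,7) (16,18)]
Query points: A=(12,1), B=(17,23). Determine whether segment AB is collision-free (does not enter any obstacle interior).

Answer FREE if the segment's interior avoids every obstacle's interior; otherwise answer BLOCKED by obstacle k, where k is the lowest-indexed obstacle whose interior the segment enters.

Obstacle 1 [(5,0) (8,4) (5,20)]:
  edge (5,0)–(8,4): clear
  edge (8,4)–(5,20): clear
  edge (5,20)–(5,0): clear
  midpoint (29/2,12) outside
  → clear
Obstacle 2 [(13,0) (23,7) (16,18)]:
  edge (13,0)–(23,7): clear
  edge (23,7)–(16,18): clear
  edge (16,18)–(13,0): clear
  midpoint (29/2,12) outside
  → clear

FREE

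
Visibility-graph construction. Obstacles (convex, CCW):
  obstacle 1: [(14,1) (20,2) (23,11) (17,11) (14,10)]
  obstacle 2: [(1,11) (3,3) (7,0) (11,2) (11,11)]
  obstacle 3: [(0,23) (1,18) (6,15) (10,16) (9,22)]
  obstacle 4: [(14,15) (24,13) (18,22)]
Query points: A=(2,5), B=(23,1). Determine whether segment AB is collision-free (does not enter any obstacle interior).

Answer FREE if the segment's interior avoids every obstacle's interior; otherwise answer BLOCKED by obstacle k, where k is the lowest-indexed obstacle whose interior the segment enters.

BLOCKED by obstacle 1

Obstacle 1 [(14,1) (20,2) (23,11) (17,11) (14,10)]:
  edge (14,1)–(20,2): crosses AB
  edge (20,2)–(23,11): clear
  edge (23,11)–(17,11): clear
  edge (17,11)–(14,10): clear
  edge (14,10)–(14,1): crosses AB
  → BLOCKED
Obstacle 2 [(1,11) (3,3) (7,0) (11,2) (11,11)]:
  edge (1,11)–(3,3): crosses AB
  edge (3,3)–(7,0): clear
  edge (7,0)–(11,2): clear
  edge (11,2)–(11,11): crosses AB
  edge (11,11)–(1,11): clear
  → BLOCKED
Obstacle 3 [(0,23) (1,18) (6,15) (10,16) (9,22)]:
  edge (0,23)–(1,18): clear
  edge (1,18)–(6,15): clear
  edge (6,15)–(10,16): clear
  edge (10,16)–(9,22): clear
  edge (9,22)–(0,23): clear
  midpoint (25/2,3) outside
  → clear
Obstacle 4 [(14,15) (24,13) (18,22)]:
  edge (14,15)–(24,13): clear
  edge (24,13)–(18,22): clear
  edge (18,22)–(14,15): clear
  midpoint (25/2,3) outside
  → clear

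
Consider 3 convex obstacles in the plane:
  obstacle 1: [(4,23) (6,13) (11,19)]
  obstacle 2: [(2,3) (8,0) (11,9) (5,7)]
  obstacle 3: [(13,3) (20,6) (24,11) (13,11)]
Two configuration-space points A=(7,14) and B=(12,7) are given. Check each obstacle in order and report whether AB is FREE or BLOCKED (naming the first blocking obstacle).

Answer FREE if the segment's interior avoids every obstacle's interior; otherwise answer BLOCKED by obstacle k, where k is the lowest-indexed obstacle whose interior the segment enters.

BLOCKED by obstacle 2

Obstacle 1 [(4,23) (6,13) (11,19)]:
  edge (4,23)–(6,13): clear
  edge (6,13)–(11,19): clear
  edge (11,19)–(4,23): clear
  midpoint (19/2,21/2) outside
  → clear
Obstacle 2 [(2,3) (8,0) (11,9) (5,7)]:
  edge (2,3)–(8,0): clear
  edge (8,0)–(11,9): crosses AB
  edge (11,9)–(5,7): crosses AB
  edge (5,7)–(2,3): clear
  → BLOCKED
Obstacle 3 [(13,3) (20,6) (24,11) (13,11)]:
  edge (13,3)–(20,6): clear
  edge (20,6)–(24,11): clear
  edge (24,11)–(13,11): clear
  edge (13,11)–(13,3): clear
  midpoint (19/2,21/2) outside
  → clear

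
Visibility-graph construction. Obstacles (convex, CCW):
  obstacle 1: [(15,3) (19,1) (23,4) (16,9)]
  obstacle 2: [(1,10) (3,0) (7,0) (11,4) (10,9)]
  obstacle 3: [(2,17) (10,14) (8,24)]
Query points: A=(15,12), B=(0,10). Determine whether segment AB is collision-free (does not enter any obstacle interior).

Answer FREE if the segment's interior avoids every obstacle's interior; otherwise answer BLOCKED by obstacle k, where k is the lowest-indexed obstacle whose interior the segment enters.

FREE

Obstacle 1 [(15,3) (19,1) (23,4) (16,9)]:
  edge (15,3)–(19,1): clear
  edge (19,1)–(23,4): clear
  edge (23,4)–(16,9): clear
  edge (16,9)–(15,3): clear
  midpoint (15/2,11) outside
  → clear
Obstacle 2 [(1,10) (3,0) (7,0) (11,4) (10,9)]:
  edge (1,10)–(3,0): clear
  edge (3,0)–(7,0): clear
  edge (7,0)–(11,4): clear
  edge (11,4)–(10,9): clear
  edge (10,9)–(1,10): clear
  midpoint (15/2,11) outside
  → clear
Obstacle 3 [(2,17) (10,14) (8,24)]:
  edge (2,17)–(10,14): clear
  edge (10,14)–(8,24): clear
  edge (8,24)–(2,17): clear
  midpoint (15/2,11) outside
  → clear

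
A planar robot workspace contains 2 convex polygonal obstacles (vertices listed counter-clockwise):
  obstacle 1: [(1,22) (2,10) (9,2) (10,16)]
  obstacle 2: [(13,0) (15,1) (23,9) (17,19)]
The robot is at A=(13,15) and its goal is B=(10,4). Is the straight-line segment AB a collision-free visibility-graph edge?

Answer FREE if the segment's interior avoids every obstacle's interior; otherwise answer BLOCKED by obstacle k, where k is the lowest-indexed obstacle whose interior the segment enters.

Obstacle 1 [(1,22) (2,10) (9,2) (10,16)]:
  edge (1,22)–(2,10): clear
  edge (2,10)–(9,2): clear
  edge (9,2)–(10,16): clear
  edge (10,16)–(1,22): clear
  midpoint (23/2,19/2) outside
  → clear
Obstacle 2 [(13,0) (15,1) (23,9) (17,19)]:
  edge (13,0)–(15,1): clear
  edge (15,1)–(23,9): clear
  edge (23,9)–(17,19): clear
  edge (17,19)–(13,0): clear
  midpoint (23/2,19/2) outside
  → clear

FREE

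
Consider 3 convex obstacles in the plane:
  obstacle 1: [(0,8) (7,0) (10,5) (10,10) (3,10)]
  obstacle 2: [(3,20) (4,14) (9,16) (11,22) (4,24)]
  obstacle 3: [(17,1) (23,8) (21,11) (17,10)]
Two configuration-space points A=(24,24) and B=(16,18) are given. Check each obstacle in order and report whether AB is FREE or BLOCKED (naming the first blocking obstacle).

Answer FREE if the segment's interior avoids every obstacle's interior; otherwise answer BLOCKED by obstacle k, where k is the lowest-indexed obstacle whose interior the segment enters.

Obstacle 1 [(0,8) (7,0) (10,5) (10,10) (3,10)]:
  edge (0,8)–(7,0): clear
  edge (7,0)–(10,5): clear
  edge (10,5)–(10,10): clear
  edge (10,10)–(3,10): clear
  edge (3,10)–(0,8): clear
  midpoint (20,21) outside
  → clear
Obstacle 2 [(3,20) (4,14) (9,16) (11,22) (4,24)]:
  edge (3,20)–(4,14): clear
  edge (4,14)–(9,16): clear
  edge (9,16)–(11,22): clear
  edge (11,22)–(4,24): clear
  edge (4,24)–(3,20): clear
  midpoint (20,21) outside
  → clear
Obstacle 3 [(17,1) (23,8) (21,11) (17,10)]:
  edge (17,1)–(23,8): clear
  edge (23,8)–(21,11): clear
  edge (21,11)–(17,10): clear
  edge (17,10)–(17,1): clear
  midpoint (20,21) outside
  → clear

FREE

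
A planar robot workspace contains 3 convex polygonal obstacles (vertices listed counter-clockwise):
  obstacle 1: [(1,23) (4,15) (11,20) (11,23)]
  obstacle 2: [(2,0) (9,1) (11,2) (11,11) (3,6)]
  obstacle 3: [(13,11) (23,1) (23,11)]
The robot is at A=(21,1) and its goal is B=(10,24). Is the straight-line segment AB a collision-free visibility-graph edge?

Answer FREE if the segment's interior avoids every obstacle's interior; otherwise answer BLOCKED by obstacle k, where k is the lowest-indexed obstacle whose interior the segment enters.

BLOCKED by obstacle 1

Obstacle 1 [(1,23) (4,15) (11,20) (11,23)]:
  edge (1,23)–(4,15): clear
  edge (4,15)–(11,20): clear
  edge (11,20)–(11,23): crosses AB
  edge (11,23)–(1,23): crosses AB
  → BLOCKED
Obstacle 2 [(2,0) (9,1) (11,2) (11,11) (3,6)]:
  edge (2,0)–(9,1): clear
  edge (9,1)–(11,2): clear
  edge (11,2)–(11,11): clear
  edge (11,11)–(3,6): clear
  edge (3,6)–(2,0): clear
  midpoint (31/2,25/2) outside
  → clear
Obstacle 3 [(13,11) (23,1) (23,11)]:
  edge (13,11)–(23,1): crosses AB
  edge (23,1)–(23,11): clear
  edge (23,11)–(13,11): crosses AB
  → BLOCKED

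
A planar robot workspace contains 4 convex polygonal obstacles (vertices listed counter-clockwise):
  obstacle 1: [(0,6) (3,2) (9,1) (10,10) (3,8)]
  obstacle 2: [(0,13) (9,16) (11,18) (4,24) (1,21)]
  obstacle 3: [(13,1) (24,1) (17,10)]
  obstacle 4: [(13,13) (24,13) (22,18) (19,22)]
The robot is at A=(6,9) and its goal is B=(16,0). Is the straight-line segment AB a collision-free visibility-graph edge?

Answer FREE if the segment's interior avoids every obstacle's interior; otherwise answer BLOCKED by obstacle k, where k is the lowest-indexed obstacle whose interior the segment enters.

BLOCKED by obstacle 1

Obstacle 1 [(0,6) (3,2) (9,1) (10,10) (3,8)]:
  edge (0,6)–(3,2): clear
  edge (3,2)–(9,1): clear
  edge (9,1)–(10,10): crosses AB
  edge (10,10)–(3,8): crosses AB
  edge (3,8)–(0,6): clear
  → BLOCKED
Obstacle 2 [(0,13) (9,16) (11,18) (4,24) (1,21)]:
  edge (0,13)–(9,16): clear
  edge (9,16)–(11,18): clear
  edge (11,18)–(4,24): clear
  edge (4,24)–(1,21): clear
  edge (1,21)–(0,13): clear
  midpoint (11,9/2) outside
  → clear
Obstacle 3 [(13,1) (24,1) (17,10)]:
  edge (13,1)–(24,1): crosses AB
  edge (24,1)–(17,10): clear
  edge (17,10)–(13,1): crosses AB
  → BLOCKED
Obstacle 4 [(13,13) (24,13) (22,18) (19,22)]:
  edge (13,13)–(24,13): clear
  edge (24,13)–(22,18): clear
  edge (22,18)–(19,22): clear
  edge (19,22)–(13,13): clear
  midpoint (11,9/2) outside
  → clear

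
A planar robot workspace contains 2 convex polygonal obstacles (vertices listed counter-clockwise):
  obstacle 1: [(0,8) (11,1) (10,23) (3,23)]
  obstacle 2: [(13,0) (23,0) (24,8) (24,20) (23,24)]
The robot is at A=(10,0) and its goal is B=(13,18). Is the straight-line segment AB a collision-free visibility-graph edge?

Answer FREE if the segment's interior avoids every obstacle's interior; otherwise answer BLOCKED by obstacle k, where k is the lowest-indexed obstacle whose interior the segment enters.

Obstacle 1 [(0,8) (11,1) (10,23) (3,23)]:
  edge (0,8)–(11,1): crosses AB
  edge (11,1)–(10,23): crosses AB
  edge (10,23)–(3,23): clear
  edge (3,23)–(0,8): clear
  → BLOCKED
Obstacle 2 [(13,0) (23,0) (24,8) (24,20) (23,24)]:
  edge (13,0)–(23,0): clear
  edge (23,0)–(24,8): clear
  edge (24,8)–(24,20): clear
  edge (24,20)–(23,24): clear
  edge (23,24)–(13,0): clear
  midpoint (23/2,9) outside
  → clear

BLOCKED by obstacle 1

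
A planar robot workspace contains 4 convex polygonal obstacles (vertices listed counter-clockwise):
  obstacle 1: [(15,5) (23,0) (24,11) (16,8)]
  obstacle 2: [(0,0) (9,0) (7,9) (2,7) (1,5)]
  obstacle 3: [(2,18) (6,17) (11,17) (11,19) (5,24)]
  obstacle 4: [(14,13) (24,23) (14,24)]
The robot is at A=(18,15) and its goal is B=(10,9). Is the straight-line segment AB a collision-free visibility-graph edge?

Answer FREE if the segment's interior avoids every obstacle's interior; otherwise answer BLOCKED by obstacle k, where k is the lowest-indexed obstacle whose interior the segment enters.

Obstacle 1 [(15,5) (23,0) (24,11) (16,8)]:
  edge (15,5)–(23,0): clear
  edge (23,0)–(24,11): clear
  edge (24,11)–(16,8): clear
  edge (16,8)–(15,5): clear
  midpoint (14,12) outside
  → clear
Obstacle 2 [(0,0) (9,0) (7,9) (2,7) (1,5)]:
  edge (0,0)–(9,0): clear
  edge (9,0)–(7,9): clear
  edge (7,9)–(2,7): clear
  edge (2,7)–(1,5): clear
  edge (1,5)–(0,0): clear
  midpoint (14,12) outside
  → clear
Obstacle 3 [(2,18) (6,17) (11,17) (11,19) (5,24)]:
  edge (2,18)–(6,17): clear
  edge (6,17)–(11,17): clear
  edge (11,17)–(11,19): clear
  edge (11,19)–(5,24): clear
  edge (5,24)–(2,18): clear
  midpoint (14,12) outside
  → clear
Obstacle 4 [(14,13) (24,23) (14,24)]:
  edge (14,13)–(24,23): clear
  edge (24,23)–(14,24): clear
  edge (14,24)–(14,13): clear
  midpoint (14,12) outside
  → clear

FREE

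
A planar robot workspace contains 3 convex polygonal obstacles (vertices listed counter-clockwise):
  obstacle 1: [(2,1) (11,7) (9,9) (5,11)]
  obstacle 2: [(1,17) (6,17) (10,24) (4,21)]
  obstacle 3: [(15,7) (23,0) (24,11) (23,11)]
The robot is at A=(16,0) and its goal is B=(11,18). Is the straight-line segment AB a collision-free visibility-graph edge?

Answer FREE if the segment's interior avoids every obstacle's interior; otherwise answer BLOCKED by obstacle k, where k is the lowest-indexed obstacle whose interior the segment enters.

FREE

Obstacle 1 [(2,1) (11,7) (9,9) (5,11)]:
  edge (2,1)–(11,7): clear
  edge (11,7)–(9,9): clear
  edge (9,9)–(5,11): clear
  edge (5,11)–(2,1): clear
  midpoint (27/2,9) outside
  → clear
Obstacle 2 [(1,17) (6,17) (10,24) (4,21)]:
  edge (1,17)–(6,17): clear
  edge (6,17)–(10,24): clear
  edge (10,24)–(4,21): clear
  edge (4,21)–(1,17): clear
  midpoint (27/2,9) outside
  → clear
Obstacle 3 [(15,7) (23,0) (24,11) (23,11)]:
  edge (15,7)–(23,0): clear
  edge (23,0)–(24,11): clear
  edge (24,11)–(23,11): clear
  edge (23,11)–(15,7): clear
  midpoint (27/2,9) outside
  → clear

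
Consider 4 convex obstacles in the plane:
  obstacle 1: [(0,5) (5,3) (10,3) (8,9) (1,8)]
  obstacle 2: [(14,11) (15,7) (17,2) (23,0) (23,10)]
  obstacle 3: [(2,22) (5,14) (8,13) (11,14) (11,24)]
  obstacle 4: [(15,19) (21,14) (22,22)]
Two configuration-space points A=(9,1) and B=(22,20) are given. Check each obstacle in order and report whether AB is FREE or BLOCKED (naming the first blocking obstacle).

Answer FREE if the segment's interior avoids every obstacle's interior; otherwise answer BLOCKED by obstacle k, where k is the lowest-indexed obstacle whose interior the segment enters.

BLOCKED by obstacle 2

Obstacle 1 [(0,5) (5,3) (10,3) (8,9) (1,8)]:
  edge (0,5)–(5,3): clear
  edge (5,3)–(10,3): clear
  edge (10,3)–(8,9): clear
  edge (8,9)–(1,8): clear
  edge (1,8)–(0,5): clear
  midpoint (31/2,21/2) outside
  → clear
Obstacle 2 [(14,11) (15,7) (17,2) (23,0) (23,10)]:
  edge (14,11)–(15,7): crosses AB
  edge (15,7)–(17,2): clear
  edge (17,2)–(23,0): clear
  edge (23,0)–(23,10): clear
  edge (23,10)–(14,11): crosses AB
  → BLOCKED
Obstacle 3 [(2,22) (5,14) (8,13) (11,14) (11,24)]:
  edge (2,22)–(5,14): clear
  edge (5,14)–(8,13): clear
  edge (8,13)–(11,14): clear
  edge (11,14)–(11,24): clear
  edge (11,24)–(2,22): clear
  midpoint (31/2,21/2) outside
  → clear
Obstacle 4 [(15,19) (21,14) (22,22)]:
  edge (15,19)–(21,14): crosses AB
  edge (21,14)–(22,22): crosses AB
  edge (22,22)–(15,19): clear
  → BLOCKED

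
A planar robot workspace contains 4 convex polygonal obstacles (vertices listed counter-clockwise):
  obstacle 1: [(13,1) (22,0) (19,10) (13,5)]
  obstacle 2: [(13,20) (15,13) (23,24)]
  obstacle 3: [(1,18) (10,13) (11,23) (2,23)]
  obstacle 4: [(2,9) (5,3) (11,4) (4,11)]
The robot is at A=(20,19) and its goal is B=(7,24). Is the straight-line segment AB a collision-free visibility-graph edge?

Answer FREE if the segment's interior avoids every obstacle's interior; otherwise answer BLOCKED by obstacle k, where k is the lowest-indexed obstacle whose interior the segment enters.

BLOCKED by obstacle 2

Obstacle 1 [(13,1) (22,0) (19,10) (13,5)]:
  edge (13,1)–(22,0): clear
  edge (22,0)–(19,10): clear
  edge (19,10)–(13,5): clear
  edge (13,5)–(13,1): clear
  midpoint (27/2,43/2) outside
  → clear
Obstacle 2 [(13,20) (15,13) (23,24)]:
  edge (13,20)–(15,13): clear
  edge (15,13)–(23,24): crosses AB
  edge (23,24)–(13,20): crosses AB
  → BLOCKED
Obstacle 3 [(1,18) (10,13) (11,23) (2,23)]:
  edge (1,18)–(10,13): clear
  edge (10,13)–(11,23): crosses AB
  edge (11,23)–(2,23): crosses AB
  edge (2,23)–(1,18): clear
  → BLOCKED
Obstacle 4 [(2,9) (5,3) (11,4) (4,11)]:
  edge (2,9)–(5,3): clear
  edge (5,3)–(11,4): clear
  edge (11,4)–(4,11): clear
  edge (4,11)–(2,9): clear
  midpoint (27/2,43/2) outside
  → clear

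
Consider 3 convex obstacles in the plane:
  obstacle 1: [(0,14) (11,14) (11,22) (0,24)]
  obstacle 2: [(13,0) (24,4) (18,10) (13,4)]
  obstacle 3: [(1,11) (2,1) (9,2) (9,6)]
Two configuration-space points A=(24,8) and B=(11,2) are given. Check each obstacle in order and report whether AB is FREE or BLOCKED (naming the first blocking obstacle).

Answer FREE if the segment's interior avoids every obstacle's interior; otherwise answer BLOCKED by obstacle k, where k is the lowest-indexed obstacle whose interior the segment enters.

BLOCKED by obstacle 2

Obstacle 1 [(0,14) (11,14) (11,22) (0,24)]:
  edge (0,14)–(11,14): clear
  edge (11,14)–(11,22): clear
  edge (11,22)–(0,24): clear
  edge (0,24)–(0,14): clear
  midpoint (35/2,5) outside
  → clear
Obstacle 2 [(13,0) (24,4) (18,10) (13,4)]:
  edge (13,0)–(24,4): clear
  edge (24,4)–(18,10): crosses AB
  edge (18,10)–(13,4): clear
  edge (13,4)–(13,0): crosses AB
  → BLOCKED
Obstacle 3 [(1,11) (2,1) (9,2) (9,6)]:
  edge (1,11)–(2,1): clear
  edge (2,1)–(9,2): clear
  edge (9,2)–(9,6): clear
  edge (9,6)–(1,11): clear
  midpoint (35/2,5) outside
  → clear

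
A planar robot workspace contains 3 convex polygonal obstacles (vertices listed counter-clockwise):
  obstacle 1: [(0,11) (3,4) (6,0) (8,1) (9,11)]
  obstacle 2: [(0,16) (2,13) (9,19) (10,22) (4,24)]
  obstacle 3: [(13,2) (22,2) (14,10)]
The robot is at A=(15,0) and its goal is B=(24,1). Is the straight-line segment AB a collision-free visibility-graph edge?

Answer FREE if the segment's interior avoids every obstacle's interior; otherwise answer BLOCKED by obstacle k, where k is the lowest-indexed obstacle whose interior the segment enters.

Obstacle 1 [(0,11) (3,4) (6,0) (8,1) (9,11)]:
  edge (0,11)–(3,4): clear
  edge (3,4)–(6,0): clear
  edge (6,0)–(8,1): clear
  edge (8,1)–(9,11): clear
  edge (9,11)–(0,11): clear
  midpoint (39/2,1/2) outside
  → clear
Obstacle 2 [(0,16) (2,13) (9,19) (10,22) (4,24)]:
  edge (0,16)–(2,13): clear
  edge (2,13)–(9,19): clear
  edge (9,19)–(10,22): clear
  edge (10,22)–(4,24): clear
  edge (4,24)–(0,16): clear
  midpoint (39/2,1/2) outside
  → clear
Obstacle 3 [(13,2) (22,2) (14,10)]:
  edge (13,2)–(22,2): clear
  edge (22,2)–(14,10): clear
  edge (14,10)–(13,2): clear
  midpoint (39/2,1/2) outside
  → clear

FREE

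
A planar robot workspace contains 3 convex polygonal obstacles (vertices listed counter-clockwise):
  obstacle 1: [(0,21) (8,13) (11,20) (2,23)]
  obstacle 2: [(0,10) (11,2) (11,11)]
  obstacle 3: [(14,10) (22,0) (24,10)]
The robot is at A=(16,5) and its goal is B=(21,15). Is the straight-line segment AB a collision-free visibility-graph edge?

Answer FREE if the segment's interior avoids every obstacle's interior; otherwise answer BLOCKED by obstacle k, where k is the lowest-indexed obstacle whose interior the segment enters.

Obstacle 1 [(0,21) (8,13) (11,20) (2,23)]:
  edge (0,21)–(8,13): clear
  edge (8,13)–(11,20): clear
  edge (11,20)–(2,23): clear
  edge (2,23)–(0,21): clear
  midpoint (37/2,10) outside
  → clear
Obstacle 2 [(0,10) (11,2) (11,11)]:
  edge (0,10)–(11,2): clear
  edge (11,2)–(11,11): clear
  edge (11,11)–(0,10): clear
  midpoint (37/2,10) outside
  → clear
Obstacle 3 [(14,10) (22,0) (24,10)]:
  edge (14,10)–(22,0): crosses AB
  edge (22,0)–(24,10): clear
  edge (24,10)–(14,10): crosses AB
  → BLOCKED

BLOCKED by obstacle 3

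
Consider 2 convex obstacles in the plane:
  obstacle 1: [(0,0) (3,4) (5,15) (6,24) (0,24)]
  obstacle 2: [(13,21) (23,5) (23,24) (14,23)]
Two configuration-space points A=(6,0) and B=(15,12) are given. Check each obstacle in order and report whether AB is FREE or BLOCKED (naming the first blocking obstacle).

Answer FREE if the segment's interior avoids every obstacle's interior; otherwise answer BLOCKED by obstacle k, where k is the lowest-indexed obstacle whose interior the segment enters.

Obstacle 1 [(0,0) (3,4) (5,15) (6,24) (0,24)]:
  edge (0,0)–(3,4): clear
  edge (3,4)–(5,15): clear
  edge (5,15)–(6,24): clear
  edge (6,24)–(0,24): clear
  edge (0,24)–(0,0): clear
  midpoint (21/2,6) outside
  → clear
Obstacle 2 [(13,21) (23,5) (23,24) (14,23)]:
  edge (13,21)–(23,5): clear
  edge (23,5)–(23,24): clear
  edge (23,24)–(14,23): clear
  edge (14,23)–(13,21): clear
  midpoint (21/2,6) outside
  → clear

FREE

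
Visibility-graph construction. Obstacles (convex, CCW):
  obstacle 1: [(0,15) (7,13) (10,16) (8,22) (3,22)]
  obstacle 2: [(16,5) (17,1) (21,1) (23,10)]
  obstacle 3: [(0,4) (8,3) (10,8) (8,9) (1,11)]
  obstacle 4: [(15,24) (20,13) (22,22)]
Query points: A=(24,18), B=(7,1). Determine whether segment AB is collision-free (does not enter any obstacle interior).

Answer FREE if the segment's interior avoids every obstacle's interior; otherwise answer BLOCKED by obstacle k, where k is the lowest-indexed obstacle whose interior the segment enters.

BLOCKED by obstacle 4

Obstacle 1 [(0,15) (7,13) (10,16) (8,22) (3,22)]:
  edge (0,15)–(7,13): clear
  edge (7,13)–(10,16): clear
  edge (10,16)–(8,22): clear
  edge (8,22)–(3,22): clear
  edge (3,22)–(0,15): clear
  midpoint (31/2,19/2) outside
  → clear
Obstacle 2 [(16,5) (17,1) (21,1) (23,10)]:
  edge (16,5)–(17,1): clear
  edge (17,1)–(21,1): clear
  edge (21,1)–(23,10): clear
  edge (23,10)–(16,5): clear
  midpoint (31/2,19/2) outside
  → clear
Obstacle 3 [(0,4) (8,3) (10,8) (8,9) (1,11)]:
  edge (0,4)–(8,3): clear
  edge (8,3)–(10,8): clear
  edge (10,8)–(8,9): clear
  edge (8,9)–(1,11): clear
  edge (1,11)–(0,4): clear
  midpoint (31/2,19/2) outside
  → clear
Obstacle 4 [(15,24) (20,13) (22,22)]:
  edge (15,24)–(20,13): crosses AB
  edge (20,13)–(22,22): crosses AB
  edge (22,22)–(15,24): clear
  → BLOCKED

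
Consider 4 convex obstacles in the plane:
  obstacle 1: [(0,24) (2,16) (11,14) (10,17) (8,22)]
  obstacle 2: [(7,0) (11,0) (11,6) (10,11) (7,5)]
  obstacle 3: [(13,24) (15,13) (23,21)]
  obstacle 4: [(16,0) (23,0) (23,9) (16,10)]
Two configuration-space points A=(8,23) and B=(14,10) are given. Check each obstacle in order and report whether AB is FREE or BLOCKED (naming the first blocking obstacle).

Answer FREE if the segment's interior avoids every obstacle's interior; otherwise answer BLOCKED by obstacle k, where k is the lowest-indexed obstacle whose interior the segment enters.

Obstacle 1 [(0,24) (2,16) (11,14) (10,17) (8,22)]:
  edge (0,24)–(2,16): clear
  edge (2,16)–(11,14): clear
  edge (11,14)–(10,17): clear
  edge (10,17)–(8,22): clear
  edge (8,22)–(0,24): clear
  midpoint (11,33/2) outside
  → clear
Obstacle 2 [(7,0) (11,0) (11,6) (10,11) (7,5)]:
  edge (7,0)–(11,0): clear
  edge (11,0)–(11,6): clear
  edge (11,6)–(10,11): clear
  edge (10,11)–(7,5): clear
  edge (7,5)–(7,0): clear
  midpoint (11,33/2) outside
  → clear
Obstacle 3 [(13,24) (15,13) (23,21)]:
  edge (13,24)–(15,13): clear
  edge (15,13)–(23,21): clear
  edge (23,21)–(13,24): clear
  midpoint (11,33/2) outside
  → clear
Obstacle 4 [(16,0) (23,0) (23,9) (16,10)]:
  edge (16,0)–(23,0): clear
  edge (23,0)–(23,9): clear
  edge (23,9)–(16,10): clear
  edge (16,10)–(16,0): clear
  midpoint (11,33/2) outside
  → clear

FREE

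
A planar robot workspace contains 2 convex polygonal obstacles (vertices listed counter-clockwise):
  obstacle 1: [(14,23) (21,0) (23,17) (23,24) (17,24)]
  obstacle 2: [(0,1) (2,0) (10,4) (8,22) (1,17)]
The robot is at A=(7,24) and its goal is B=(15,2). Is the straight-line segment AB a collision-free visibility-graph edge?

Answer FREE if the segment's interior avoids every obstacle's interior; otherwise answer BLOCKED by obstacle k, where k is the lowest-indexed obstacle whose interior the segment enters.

BLOCKED by obstacle 2

Obstacle 1 [(14,23) (21,0) (23,17) (23,24) (17,24)]:
  edge (14,23)–(21,0): clear
  edge (21,0)–(23,17): clear
  edge (23,17)–(23,24): clear
  edge (23,24)–(17,24): clear
  edge (17,24)–(14,23): clear
  midpoint (11,13) outside
  → clear
Obstacle 2 [(0,1) (2,0) (10,4) (8,22) (1,17)]:
  edge (0,1)–(2,0): clear
  edge (2,0)–(10,4): clear
  edge (10,4)–(8,22): crosses AB
  edge (8,22)–(1,17): crosses AB
  edge (1,17)–(0,1): clear
  → BLOCKED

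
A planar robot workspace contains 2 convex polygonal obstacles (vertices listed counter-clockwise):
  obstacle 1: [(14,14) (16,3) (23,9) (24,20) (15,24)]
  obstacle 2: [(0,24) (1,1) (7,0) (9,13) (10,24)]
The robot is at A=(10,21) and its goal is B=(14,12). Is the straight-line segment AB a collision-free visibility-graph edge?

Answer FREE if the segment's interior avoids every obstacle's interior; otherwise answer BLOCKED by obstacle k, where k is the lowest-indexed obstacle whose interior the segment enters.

FREE

Obstacle 1 [(14,14) (16,3) (23,9) (24,20) (15,24)]:
  edge (14,14)–(16,3): clear
  edge (16,3)–(23,9): clear
  edge (23,9)–(24,20): clear
  edge (24,20)–(15,24): clear
  edge (15,24)–(14,14): clear
  midpoint (12,33/2) outside
  → clear
Obstacle 2 [(0,24) (1,1) (7,0) (9,13) (10,24)]:
  edge (0,24)–(1,1): clear
  edge (1,1)–(7,0): clear
  edge (7,0)–(9,13): clear
  edge (9,13)–(10,24): clear
  edge (10,24)–(0,24): clear
  midpoint (12,33/2) outside
  → clear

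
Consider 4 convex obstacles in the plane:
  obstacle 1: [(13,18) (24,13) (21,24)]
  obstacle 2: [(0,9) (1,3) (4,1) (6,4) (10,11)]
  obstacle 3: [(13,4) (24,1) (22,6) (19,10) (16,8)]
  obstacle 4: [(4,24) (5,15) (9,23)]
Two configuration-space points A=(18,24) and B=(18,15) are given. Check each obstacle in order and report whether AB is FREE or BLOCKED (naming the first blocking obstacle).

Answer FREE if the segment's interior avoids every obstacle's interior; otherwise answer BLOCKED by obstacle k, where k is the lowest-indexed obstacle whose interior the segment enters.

BLOCKED by obstacle 1

Obstacle 1 [(13,18) (24,13) (21,24)]:
  edge (13,18)–(24,13): crosses AB
  edge (24,13)–(21,24): clear
  edge (21,24)–(13,18): crosses AB
  → BLOCKED
Obstacle 2 [(0,9) (1,3) (4,1) (6,4) (10,11)]:
  edge (0,9)–(1,3): clear
  edge (1,3)–(4,1): clear
  edge (4,1)–(6,4): clear
  edge (6,4)–(10,11): clear
  edge (10,11)–(0,9): clear
  midpoint (18,39/2) outside
  → clear
Obstacle 3 [(13,4) (24,1) (22,6) (19,10) (16,8)]:
  edge (13,4)–(24,1): clear
  edge (24,1)–(22,6): clear
  edge (22,6)–(19,10): clear
  edge (19,10)–(16,8): clear
  edge (16,8)–(13,4): clear
  midpoint (18,39/2) outside
  → clear
Obstacle 4 [(4,24) (5,15) (9,23)]:
  edge (4,24)–(5,15): clear
  edge (5,15)–(9,23): clear
  edge (9,23)–(4,24): clear
  midpoint (18,39/2) outside
  → clear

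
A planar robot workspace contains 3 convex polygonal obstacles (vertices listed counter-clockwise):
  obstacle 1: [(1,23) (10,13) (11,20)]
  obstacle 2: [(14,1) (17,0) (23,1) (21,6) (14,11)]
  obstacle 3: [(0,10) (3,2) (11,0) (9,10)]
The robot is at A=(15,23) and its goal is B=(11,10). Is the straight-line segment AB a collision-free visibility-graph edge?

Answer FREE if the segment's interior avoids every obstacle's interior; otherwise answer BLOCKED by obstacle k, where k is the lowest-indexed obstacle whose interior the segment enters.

Obstacle 1 [(1,23) (10,13) (11,20)]:
  edge (1,23)–(10,13): clear
  edge (10,13)–(11,20): clear
  edge (11,20)–(1,23): clear
  midpoint (13,33/2) outside
  → clear
Obstacle 2 [(14,1) (17,0) (23,1) (21,6) (14,11)]:
  edge (14,1)–(17,0): clear
  edge (17,0)–(23,1): clear
  edge (23,1)–(21,6): clear
  edge (21,6)–(14,11): clear
  edge (14,11)–(14,1): clear
  midpoint (13,33/2) outside
  → clear
Obstacle 3 [(0,10) (3,2) (11,0) (9,10)]:
  edge (0,10)–(3,2): clear
  edge (3,2)–(11,0): clear
  edge (11,0)–(9,10): clear
  edge (9,10)–(0,10): clear
  midpoint (13,33/2) outside
  → clear

FREE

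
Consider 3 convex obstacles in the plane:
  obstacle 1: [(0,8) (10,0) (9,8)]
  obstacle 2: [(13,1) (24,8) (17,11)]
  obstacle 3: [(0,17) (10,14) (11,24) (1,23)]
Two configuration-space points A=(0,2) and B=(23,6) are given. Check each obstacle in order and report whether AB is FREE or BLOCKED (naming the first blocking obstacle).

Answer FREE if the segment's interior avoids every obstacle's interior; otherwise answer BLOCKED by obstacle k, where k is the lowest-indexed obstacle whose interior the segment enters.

Obstacle 1 [(0,8) (10,0) (9,8)]:
  edge (0,8)–(10,0): crosses AB
  edge (10,0)–(9,8): crosses AB
  edge (9,8)–(0,8): clear
  → BLOCKED
Obstacle 2 [(13,1) (24,8) (17,11)]:
  edge (13,1)–(24,8): crosses AB
  edge (24,8)–(17,11): clear
  edge (17,11)–(13,1): crosses AB
  → BLOCKED
Obstacle 3 [(0,17) (10,14) (11,24) (1,23)]:
  edge (0,17)–(10,14): clear
  edge (10,14)–(11,24): clear
  edge (11,24)–(1,23): clear
  edge (1,23)–(0,17): clear
  midpoint (23/2,4) outside
  → clear

BLOCKED by obstacle 1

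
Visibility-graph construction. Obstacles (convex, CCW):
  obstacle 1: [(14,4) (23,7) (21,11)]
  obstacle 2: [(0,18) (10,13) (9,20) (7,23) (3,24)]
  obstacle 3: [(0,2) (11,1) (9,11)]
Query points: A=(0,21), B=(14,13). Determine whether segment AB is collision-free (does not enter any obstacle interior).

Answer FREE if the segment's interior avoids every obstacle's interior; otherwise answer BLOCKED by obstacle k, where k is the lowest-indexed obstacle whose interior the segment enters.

Obstacle 1 [(14,4) (23,7) (21,11)]:
  edge (14,4)–(23,7): clear
  edge (23,7)–(21,11): clear
  edge (21,11)–(14,4): clear
  midpoint (7,17) outside
  → clear
Obstacle 2 [(0,18) (10,13) (9,20) (7,23) (3,24)]:
  edge (0,18)–(10,13): clear
  edge (10,13)–(9,20): crosses AB
  edge (9,20)–(7,23): clear
  edge (7,23)–(3,24): clear
  edge (3,24)–(0,18): crosses AB
  → BLOCKED
Obstacle 3 [(0,2) (11,1) (9,11)]:
  edge (0,2)–(11,1): clear
  edge (11,1)–(9,11): clear
  edge (9,11)–(0,2): clear
  midpoint (7,17) outside
  → clear

BLOCKED by obstacle 2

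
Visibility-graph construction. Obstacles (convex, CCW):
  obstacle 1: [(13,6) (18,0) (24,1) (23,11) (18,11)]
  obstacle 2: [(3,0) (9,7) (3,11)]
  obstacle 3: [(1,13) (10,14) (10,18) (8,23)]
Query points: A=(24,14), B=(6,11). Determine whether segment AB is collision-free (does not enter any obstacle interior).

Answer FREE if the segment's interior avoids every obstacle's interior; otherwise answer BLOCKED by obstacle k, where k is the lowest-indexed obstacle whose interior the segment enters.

Obstacle 1 [(13,6) (18,0) (24,1) (23,11) (18,11)]:
  edge (13,6)–(18,0): clear
  edge (18,0)–(24,1): clear
  edge (24,1)–(23,11): clear
  edge (23,11)–(18,11): clear
  edge (18,11)–(13,6): clear
  midpoint (15,25/2) outside
  → clear
Obstacle 2 [(3,0) (9,7) (3,11)]:
  edge (3,0)–(9,7): clear
  edge (9,7)–(3,11): clear
  edge (3,11)–(3,0): clear
  midpoint (15,25/2) outside
  → clear
Obstacle 3 [(1,13) (10,14) (10,18) (8,23)]:
  edge (1,13)–(10,14): clear
  edge (10,14)–(10,18): clear
  edge (10,18)–(8,23): clear
  edge (8,23)–(1,13): clear
  midpoint (15,25/2) outside
  → clear

FREE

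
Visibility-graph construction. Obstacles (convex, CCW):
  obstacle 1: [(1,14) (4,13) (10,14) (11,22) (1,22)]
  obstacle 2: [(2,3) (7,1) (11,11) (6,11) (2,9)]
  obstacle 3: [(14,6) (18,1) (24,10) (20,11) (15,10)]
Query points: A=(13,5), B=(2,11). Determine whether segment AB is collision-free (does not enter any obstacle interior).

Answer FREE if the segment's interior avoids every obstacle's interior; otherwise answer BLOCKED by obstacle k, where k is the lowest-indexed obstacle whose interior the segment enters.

Obstacle 1 [(1,14) (4,13) (10,14) (11,22) (1,22)]:
  edge (1,14)–(4,13): clear
  edge (4,13)–(10,14): clear
  edge (10,14)–(11,22): clear
  edge (11,22)–(1,22): clear
  edge (1,22)–(1,14): clear
  midpoint (15/2,8) outside
  → clear
Obstacle 2 [(2,3) (7,1) (11,11) (6,11) (2,9)]:
  edge (2,3)–(7,1): clear
  edge (7,1)–(11,11): crosses AB
  edge (11,11)–(6,11): clear
  edge (6,11)–(2,9): crosses AB
  edge (2,9)–(2,3): clear
  → BLOCKED
Obstacle 3 [(14,6) (18,1) (24,10) (20,11) (15,10)]:
  edge (14,6)–(18,1): clear
  edge (18,1)–(24,10): clear
  edge (24,10)–(20,11): clear
  edge (20,11)–(15,10): clear
  edge (15,10)–(14,6): clear
  midpoint (15/2,8) outside
  → clear

BLOCKED by obstacle 2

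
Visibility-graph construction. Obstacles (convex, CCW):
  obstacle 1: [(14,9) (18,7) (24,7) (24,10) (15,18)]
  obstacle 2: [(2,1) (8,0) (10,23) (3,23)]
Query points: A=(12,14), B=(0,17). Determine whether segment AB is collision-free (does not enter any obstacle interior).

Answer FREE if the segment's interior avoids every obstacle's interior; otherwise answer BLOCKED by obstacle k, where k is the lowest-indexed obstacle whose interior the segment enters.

BLOCKED by obstacle 2

Obstacle 1 [(14,9) (18,7) (24,7) (24,10) (15,18)]:
  edge (14,9)–(18,7): clear
  edge (18,7)–(24,7): clear
  edge (24,7)–(24,10): clear
  edge (24,10)–(15,18): clear
  edge (15,18)–(14,9): clear
  midpoint (6,31/2) outside
  → clear
Obstacle 2 [(2,1) (8,0) (10,23) (3,23)]:
  edge (2,1)–(8,0): clear
  edge (8,0)–(10,23): crosses AB
  edge (10,23)–(3,23): clear
  edge (3,23)–(2,1): crosses AB
  → BLOCKED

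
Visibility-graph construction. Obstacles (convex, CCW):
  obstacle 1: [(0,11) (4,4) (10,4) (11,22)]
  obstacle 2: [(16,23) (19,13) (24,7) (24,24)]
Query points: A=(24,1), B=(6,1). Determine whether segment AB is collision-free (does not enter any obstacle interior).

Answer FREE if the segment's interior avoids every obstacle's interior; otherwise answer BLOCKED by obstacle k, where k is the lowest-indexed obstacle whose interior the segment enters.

Obstacle 1 [(0,11) (4,4) (10,4) (11,22)]:
  edge (0,11)–(4,4): clear
  edge (4,4)–(10,4): clear
  edge (10,4)–(11,22): clear
  edge (11,22)–(0,11): clear
  midpoint (15,1) outside
  → clear
Obstacle 2 [(16,23) (19,13) (24,7) (24,24)]:
  edge (16,23)–(19,13): clear
  edge (19,13)–(24,7): clear
  edge (24,7)–(24,24): clear
  edge (24,24)–(16,23): clear
  midpoint (15,1) outside
  → clear

FREE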